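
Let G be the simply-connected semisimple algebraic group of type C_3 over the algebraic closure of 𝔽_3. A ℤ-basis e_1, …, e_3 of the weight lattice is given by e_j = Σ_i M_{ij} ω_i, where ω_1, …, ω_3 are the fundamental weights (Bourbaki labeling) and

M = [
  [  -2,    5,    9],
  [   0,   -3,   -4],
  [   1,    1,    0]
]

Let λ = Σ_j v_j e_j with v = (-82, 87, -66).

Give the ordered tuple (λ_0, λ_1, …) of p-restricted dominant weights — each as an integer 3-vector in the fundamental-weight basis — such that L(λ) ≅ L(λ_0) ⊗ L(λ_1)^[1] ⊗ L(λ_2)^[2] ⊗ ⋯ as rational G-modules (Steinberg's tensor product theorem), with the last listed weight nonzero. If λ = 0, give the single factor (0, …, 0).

((2, 0, 2), (1, 1, 1))

Change of basis e → ω: c = M·v where v = (-82, 87, -66):
  c_1 = (-2)·(-82) + (5)·(87) + (9)·(-66) = 5
  c_2 = (0)·(-82) + (-3)·(87) + (-4)·(-66) = 3
  c_3 = (1)·(-82) + (1)·(87) + (0)·(-66) = 5
Expand coordinatewise in base 3:
  c_1 = 5 = 2·3^0 + 1·3^1
  c_2 = 3 = 0·3^0 + 1·3^1
  c_3 = 5 = 2·3^0 + 1·3^1
λ_0 = (2, 0, 2)
λ_1 = (1, 1, 1)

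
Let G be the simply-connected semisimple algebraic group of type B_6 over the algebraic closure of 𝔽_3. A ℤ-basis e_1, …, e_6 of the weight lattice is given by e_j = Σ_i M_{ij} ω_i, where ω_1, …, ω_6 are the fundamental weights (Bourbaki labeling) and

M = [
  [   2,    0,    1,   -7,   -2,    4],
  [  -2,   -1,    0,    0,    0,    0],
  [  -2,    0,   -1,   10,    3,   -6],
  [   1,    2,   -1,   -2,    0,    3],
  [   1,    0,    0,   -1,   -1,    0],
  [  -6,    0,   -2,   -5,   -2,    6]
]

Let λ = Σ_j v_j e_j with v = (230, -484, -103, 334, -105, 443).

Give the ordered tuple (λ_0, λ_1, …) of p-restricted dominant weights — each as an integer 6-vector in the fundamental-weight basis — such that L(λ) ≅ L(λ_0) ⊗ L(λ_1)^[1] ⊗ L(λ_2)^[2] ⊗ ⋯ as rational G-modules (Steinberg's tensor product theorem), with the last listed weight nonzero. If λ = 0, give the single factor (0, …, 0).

((1, 0, 1, 2, 1, 0), (0, 2, 0, 2, 0, 2), (0, 2, 1, 2, 0, 2))

In the fundamental-weight basis, λ has coordinates c = M·v (v = (230, -484, -103, 334, -105, 443)):
  c_1 = (2)·(230) + (0)·(-484) + (1)·(-103) + (-7)·(334) + (-2)·(-105) + (4)·(443) = 1
  c_2 = (-2)·(230) + (-1)·(-484) + (0)·(-103) + (0)·(334) + (0)·(-105) + (0)·(443) = 24
  c_3 = (-2)·(230) + (0)·(-484) + (-1)·(-103) + (10)·(334) + (3)·(-105) + (-6)·(443) = 10
  c_4 = (1)·(230) + (2)·(-484) + (-1)·(-103) + (-2)·(334) + (0)·(-105) + (3)·(443) = 26
  c_5 = (1)·(230) + (0)·(-484) + (0)·(-103) + (-1)·(334) + (-1)·(-105) + (0)·(443) = 1
  c_6 = (-6)·(230) + (0)·(-484) + (-2)·(-103) + (-5)·(334) + (-2)·(-105) + (6)·(443) = 24
Base-3 expansion of each c_i:
  c_1 = 1 = 1·3^0
  c_2 = 24 = 0·3^0 + 2·3^1 + 2·3^2
  c_3 = 10 = 1·3^0 + 0·3^1 + 1·3^2
  c_4 = 26 = 2·3^0 + 2·3^1 + 2·3^2
  c_5 = 1 = 1·3^0
  c_6 = 24 = 0·3^0 + 2·3^1 + 2·3^2
Factor λ_0 = (1, 0, 1, 2, 1, 0)
Factor λ_1 = (0, 2, 0, 2, 0, 2)
Factor λ_2 = (0, 2, 1, 2, 0, 2)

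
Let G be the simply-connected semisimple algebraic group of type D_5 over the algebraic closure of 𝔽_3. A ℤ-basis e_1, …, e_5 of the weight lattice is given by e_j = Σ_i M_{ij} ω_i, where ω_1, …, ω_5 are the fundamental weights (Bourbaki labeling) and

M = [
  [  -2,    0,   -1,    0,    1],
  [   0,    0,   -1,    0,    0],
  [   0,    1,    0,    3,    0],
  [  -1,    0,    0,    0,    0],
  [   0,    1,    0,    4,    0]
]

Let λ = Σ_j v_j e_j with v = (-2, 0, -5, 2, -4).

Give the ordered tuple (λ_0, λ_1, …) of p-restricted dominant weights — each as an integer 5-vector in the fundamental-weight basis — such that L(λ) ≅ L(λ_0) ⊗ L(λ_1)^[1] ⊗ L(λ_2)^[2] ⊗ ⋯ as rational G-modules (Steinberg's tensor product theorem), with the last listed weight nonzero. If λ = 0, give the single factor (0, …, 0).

((2, 2, 0, 2, 2), (1, 1, 2, 0, 2))

In the fundamental-weight basis, λ has coordinates c = M·v (v = (-2, 0, -5, 2, -4)):
  c_1 = (-2)·(-2) + 0·0 + (-1)·(-5) + 0·2 + (1)·(-4) = 5
  c_2 = (0)·(-2) + 0·0 + (-1)·(-5) + 0·2 + (0)·(-4) = 5
  c_3 = (0)·(-2) + 1·0 + (0)·(-5) + 3·2 + (0)·(-4) = 6
  c_4 = (-1)·(-2) + 0·0 + (0)·(-5) + 0·2 + (0)·(-4) = 2
  c_5 = (0)·(-2) + 1·0 + (0)·(-5) + 4·2 + (0)·(-4) = 8
p = 3; digits c_i = Σ_j d_{ij}·3^j, 0 ≤ d_{ij} < 3:
  c_1 = 5 = 2·3^0 + 1·3^1
  c_2 = 5 = 2·3^0 + 1·3^1
  c_3 = 6 = 0·3^0 + 2·3^1
  c_4 = 2 = 2·3^0
  c_5 = 8 = 2·3^0 + 2·3^1
p-restricted factor λ_0 = (2, 2, 0, 2, 2)
p-restricted factor λ_1 = (1, 1, 2, 0, 2)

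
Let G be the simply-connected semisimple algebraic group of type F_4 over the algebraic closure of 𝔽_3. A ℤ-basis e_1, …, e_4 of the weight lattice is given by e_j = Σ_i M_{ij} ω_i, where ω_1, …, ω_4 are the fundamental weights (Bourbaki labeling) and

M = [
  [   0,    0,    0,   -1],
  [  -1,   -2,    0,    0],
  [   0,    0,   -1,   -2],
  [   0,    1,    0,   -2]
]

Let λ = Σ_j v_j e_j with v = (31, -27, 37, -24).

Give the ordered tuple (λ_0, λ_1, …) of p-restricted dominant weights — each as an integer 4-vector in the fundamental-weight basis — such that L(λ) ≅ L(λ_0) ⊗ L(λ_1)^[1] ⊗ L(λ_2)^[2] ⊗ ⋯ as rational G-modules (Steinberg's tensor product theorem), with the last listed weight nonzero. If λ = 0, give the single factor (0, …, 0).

Converting to the ω-basis (c_i = row i of M dotted with v = (31, -27, 37, -24)):
  c_1 = 0·31 + (0)·(-27) + 0·37 + (-1)·(-24) = 24
  c_2 = (-1)·(31) + (-2)·(-27) + 0·37 + (0)·(-24) = 23
  c_3 = 0·31 + (0)·(-27) + (-1)·(37) + (-2)·(-24) = 11
  c_4 = 0·31 + (1)·(-27) + 0·37 + (-2)·(-24) = 21
Writing each c_i in base p = 3:
  c_1 = 24 = 0·3^0 + 2·3^1 + 2·3^2
  c_2 = 23 = 2·3^0 + 1·3^1 + 2·3^2
  c_3 = 11 = 2·3^0 + 0·3^1 + 1·3^2
  c_4 = 21 = 0·3^0 + 1·3^1 + 2·3^2
Factor λ_0 = (0, 2, 2, 0)
Factor λ_1 = (2, 1, 0, 1)
Factor λ_2 = (2, 2, 1, 2)

((0, 2, 2, 0), (2, 1, 0, 1), (2, 2, 1, 2))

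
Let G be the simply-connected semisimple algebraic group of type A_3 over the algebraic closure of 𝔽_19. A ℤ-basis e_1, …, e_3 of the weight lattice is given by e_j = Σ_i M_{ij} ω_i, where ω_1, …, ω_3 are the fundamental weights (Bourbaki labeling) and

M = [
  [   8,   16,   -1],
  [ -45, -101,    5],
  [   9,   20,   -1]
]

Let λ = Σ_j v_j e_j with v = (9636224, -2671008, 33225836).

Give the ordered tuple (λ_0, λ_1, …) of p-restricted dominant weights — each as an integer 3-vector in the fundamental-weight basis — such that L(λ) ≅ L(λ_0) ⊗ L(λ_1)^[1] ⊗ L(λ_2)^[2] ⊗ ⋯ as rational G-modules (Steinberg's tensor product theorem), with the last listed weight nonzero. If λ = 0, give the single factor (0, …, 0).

((7, 9, 11), (3, 11, 12), (8, 1, 12), (12, 8, 11), (8, 17, 0))

Compute c_i = Σ_j M_{ij} v_j with v = (9636224, -2671008, 33225836):
  c_1 = (8)·(9636224) + (16)·(-2671008) + (-1)·(33225836) = 1127828
  c_2 = (-45)·(9636224) + (-101)·(-2671008) + (5)·(33225836) = 2270908
  c_3 = (9)·(9636224) + (20)·(-2671008) + (-1)·(33225836) = 80020
Expand coordinatewise in base 19:
  c_1 = 1127828 = 7·19^0 + 3·19^1 + 8·19^2 + 12·19^3 + 8·19^4
  c_2 = 2270908 = 9·19^0 + 11·19^1 + 1·19^2 + 8·19^3 + 17·19^4
  c_3 = 80020 = 11·19^0 + 12·19^1 + 12·19^2 + 11·19^3
λ_0 = (7, 9, 11)
λ_1 = (3, 11, 12)
λ_2 = (8, 1, 12)
λ_3 = (12, 8, 11)
λ_4 = (8, 17, 0)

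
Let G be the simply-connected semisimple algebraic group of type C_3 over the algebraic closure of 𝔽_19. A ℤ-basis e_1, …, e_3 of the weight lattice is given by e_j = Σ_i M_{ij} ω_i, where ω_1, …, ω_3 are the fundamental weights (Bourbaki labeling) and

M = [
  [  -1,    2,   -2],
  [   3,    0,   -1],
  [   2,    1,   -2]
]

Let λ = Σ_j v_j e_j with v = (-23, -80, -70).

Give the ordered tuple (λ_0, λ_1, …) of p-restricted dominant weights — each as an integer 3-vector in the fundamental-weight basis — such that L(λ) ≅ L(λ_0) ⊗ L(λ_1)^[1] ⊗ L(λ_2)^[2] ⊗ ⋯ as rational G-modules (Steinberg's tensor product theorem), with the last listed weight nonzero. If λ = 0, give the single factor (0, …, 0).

Converting to the ω-basis (c_i = row i of M dotted with v = (-23, -80, -70)):
  c_1 = -1*-23 + 2*-80 + -2*-70 = 3
  c_2 = 3*-23 + 0*-80 + -1*-70 = 1
  c_3 = 2*-23 + 1*-80 + -2*-70 = 14
Base-19 expansion of each c_i:
  c_1 = 3 = 3·19^0
  c_2 = 1 = 1·19^0
  c_3 = 14 = 14·19^0
λ_0 = (3, 1, 14)

((3, 1, 14),)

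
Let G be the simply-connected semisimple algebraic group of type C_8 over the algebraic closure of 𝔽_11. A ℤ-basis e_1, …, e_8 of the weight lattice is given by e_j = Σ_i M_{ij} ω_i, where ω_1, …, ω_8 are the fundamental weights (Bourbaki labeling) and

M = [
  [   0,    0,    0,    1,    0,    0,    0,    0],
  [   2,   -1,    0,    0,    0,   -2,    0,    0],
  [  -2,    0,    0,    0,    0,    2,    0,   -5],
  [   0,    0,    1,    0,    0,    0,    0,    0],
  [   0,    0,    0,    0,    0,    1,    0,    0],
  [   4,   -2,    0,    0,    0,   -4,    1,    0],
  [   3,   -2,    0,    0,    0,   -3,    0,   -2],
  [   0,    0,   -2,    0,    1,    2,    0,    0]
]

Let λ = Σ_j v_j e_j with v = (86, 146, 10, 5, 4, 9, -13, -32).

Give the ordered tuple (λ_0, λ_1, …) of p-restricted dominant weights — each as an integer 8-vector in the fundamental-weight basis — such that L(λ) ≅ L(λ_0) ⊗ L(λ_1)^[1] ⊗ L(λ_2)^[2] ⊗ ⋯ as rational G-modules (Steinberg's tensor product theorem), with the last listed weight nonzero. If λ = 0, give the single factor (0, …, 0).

((5, 8, 6, 10, 9, 3, 3, 2),)

ω-coordinates c = M·v, v = (86, 146, 10, 5, 4, 9, -13, -32):
  c_1 = (0)·(86) + (0)·(146) + (0)·(10) + (1)·(5) + (0)·(4) + (0)·(9) + (0)·(-13) + (0)·(-32) = 5
  c_2 = (2)·(86) + (-1)·(146) + (0)·(10) + (0)·(5) + (0)·(4) + (-2)·(9) + (0)·(-13) + (0)·(-32) = 8
  c_3 = (-2)·(86) + (0)·(146) + (0)·(10) + (0)·(5) + (0)·(4) + (2)·(9) + (0)·(-13) + (-5)·(-32) = 6
  c_4 = (0)·(86) + (0)·(146) + (1)·(10) + (0)·(5) + (0)·(4) + (0)·(9) + (0)·(-13) + (0)·(-32) = 10
  c_5 = (0)·(86) + (0)·(146) + (0)·(10) + (0)·(5) + (0)·(4) + (1)·(9) + (0)·(-13) + (0)·(-32) = 9
  c_6 = (4)·(86) + (-2)·(146) + (0)·(10) + (0)·(5) + (0)·(4) + (-4)·(9) + (1)·(-13) + (0)·(-32) = 3
  c_7 = (3)·(86) + (-2)·(146) + (0)·(10) + (0)·(5) + (0)·(4) + (-3)·(9) + (0)·(-13) + (-2)·(-32) = 3
  c_8 = (0)·(86) + (0)·(146) + (-2)·(10) + (0)·(5) + (1)·(4) + (2)·(9) + (0)·(-13) + (0)·(-32) = 2
Base-11 expansion of each c_i:
  c_1 = 5 = 5·11^0
  c_2 = 8 = 8·11^0
  c_3 = 6 = 6·11^0
  c_4 = 10 = 10·11^0
  c_5 = 9 = 9·11^0
  c_6 = 3 = 3·11^0
  c_7 = 3 = 3·11^0
  c_8 = 2 = 2·11^0
λ_0 = (5, 8, 6, 10, 9, 3, 3, 2)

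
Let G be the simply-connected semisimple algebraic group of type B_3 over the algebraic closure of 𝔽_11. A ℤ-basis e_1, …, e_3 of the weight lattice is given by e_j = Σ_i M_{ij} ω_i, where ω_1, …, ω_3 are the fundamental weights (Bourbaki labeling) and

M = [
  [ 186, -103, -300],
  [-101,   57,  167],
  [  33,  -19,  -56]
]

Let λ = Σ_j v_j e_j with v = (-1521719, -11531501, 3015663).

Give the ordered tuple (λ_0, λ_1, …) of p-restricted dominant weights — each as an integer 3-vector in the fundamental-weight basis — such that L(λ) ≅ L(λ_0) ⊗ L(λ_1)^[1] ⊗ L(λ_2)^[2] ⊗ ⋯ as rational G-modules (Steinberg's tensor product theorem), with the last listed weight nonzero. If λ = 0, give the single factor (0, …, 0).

((7, 0, 0), (3, 10, 6), (5, 3, 5), (4, 10, 3))

ω-coordinates c = M·v, v = (-1521719, -11531501, 3015663):
  c_1 = (186)·(-1521719) + (-103)·(-11531501) + (-300)·(3015663) = 5969
  c_2 = (-101)·(-1521719) + (57)·(-11531501) + (167)·(3015663) = 13783
  c_3 = (33)·(-1521719) + (-19)·(-11531501) + (-56)·(3015663) = 4664
Expand coordinatewise in base 11:
  c_1 = 5969 = 7·11^0 + 3·11^1 + 5·11^2 + 4·11^3
  c_2 = 13783 = 0·11^0 + 10·11^1 + 3·11^2 + 10·11^3
  c_3 = 4664 = 0·11^0 + 6·11^1 + 5·11^2 + 3·11^3
Factor λ_0 = (7, 0, 0)
Factor λ_1 = (3, 10, 6)
Factor λ_2 = (5, 3, 5)
Factor λ_3 = (4, 10, 3)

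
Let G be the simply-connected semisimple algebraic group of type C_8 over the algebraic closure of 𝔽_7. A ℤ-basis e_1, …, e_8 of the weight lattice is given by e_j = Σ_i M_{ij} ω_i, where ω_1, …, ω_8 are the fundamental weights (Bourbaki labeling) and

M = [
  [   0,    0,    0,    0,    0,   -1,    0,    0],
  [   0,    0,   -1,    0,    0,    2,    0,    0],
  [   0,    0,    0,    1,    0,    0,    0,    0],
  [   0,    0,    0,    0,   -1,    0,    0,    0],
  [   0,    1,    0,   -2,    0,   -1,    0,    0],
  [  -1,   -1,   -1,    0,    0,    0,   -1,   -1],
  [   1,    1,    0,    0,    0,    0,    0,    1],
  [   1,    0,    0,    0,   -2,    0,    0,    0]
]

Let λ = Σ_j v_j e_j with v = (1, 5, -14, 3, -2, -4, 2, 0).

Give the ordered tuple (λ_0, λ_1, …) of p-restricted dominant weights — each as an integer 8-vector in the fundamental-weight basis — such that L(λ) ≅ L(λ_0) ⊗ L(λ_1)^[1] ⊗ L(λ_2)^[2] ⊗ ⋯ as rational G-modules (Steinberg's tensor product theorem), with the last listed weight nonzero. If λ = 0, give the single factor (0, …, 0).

ω-coordinates c = M·v, v = (1, 5, -14, 3, -2, -4, 2, 0):
  c_1 = (0)·(1) + (0)·(5) + (0)·(-14) + (0)·(3) + (0)·(-2) + (-1)·(-4) + (0)·(2) + (0)·(0) = 4
  c_2 = (0)·(1) + (0)·(5) + (-1)·(-14) + (0)·(3) + (0)·(-2) + (2)·(-4) + (0)·(2) + (0)·(0) = 6
  c_3 = (0)·(1) + (0)·(5) + (0)·(-14) + (1)·(3) + (0)·(-2) + (0)·(-4) + (0)·(2) + (0)·(0) = 3
  c_4 = (0)·(1) + (0)·(5) + (0)·(-14) + (0)·(3) + (-1)·(-2) + (0)·(-4) + (0)·(2) + (0)·(0) = 2
  c_5 = (0)·(1) + (1)·(5) + (0)·(-14) + (-2)·(3) + (0)·(-2) + (-1)·(-4) + (0)·(2) + (0)·(0) = 3
  c_6 = (-1)·(1) + (-1)·(5) + (-1)·(-14) + (0)·(3) + (0)·(-2) + (0)·(-4) + (-1)·(2) + (-1)·(0) = 6
  c_7 = (1)·(1) + (1)·(5) + (0)·(-14) + (0)·(3) + (0)·(-2) + (0)·(-4) + (0)·(2) + (1)·(0) = 6
  c_8 = (1)·(1) + (0)·(5) + (0)·(-14) + (0)·(3) + (-2)·(-2) + (0)·(-4) + (0)·(2) + (0)·(0) = 5
Expand coordinatewise in base 7:
  c_1 = 4 = 4·7^0
  c_2 = 6 = 6·7^0
  c_3 = 3 = 3·7^0
  c_4 = 2 = 2·7^0
  c_5 = 3 = 3·7^0
  c_6 = 6 = 6·7^0
  c_7 = 6 = 6·7^0
  c_8 = 5 = 5·7^0
λ_0 = (4, 6, 3, 2, 3, 6, 6, 5)

((4, 6, 3, 2, 3, 6, 6, 5),)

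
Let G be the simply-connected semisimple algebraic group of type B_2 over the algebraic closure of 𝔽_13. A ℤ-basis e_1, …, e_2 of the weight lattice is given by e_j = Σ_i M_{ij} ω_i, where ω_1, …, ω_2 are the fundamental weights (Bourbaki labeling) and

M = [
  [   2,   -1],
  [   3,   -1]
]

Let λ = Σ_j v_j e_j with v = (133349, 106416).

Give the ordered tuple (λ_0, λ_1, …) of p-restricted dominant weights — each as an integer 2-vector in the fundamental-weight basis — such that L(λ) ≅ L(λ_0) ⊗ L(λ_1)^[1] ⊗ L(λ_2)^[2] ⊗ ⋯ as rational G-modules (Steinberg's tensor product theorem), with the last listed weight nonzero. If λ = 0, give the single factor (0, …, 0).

((5, 0), (5, 6), (12, 8), (7, 3), (5, 10))

In the fundamental-weight basis, λ has coordinates c = M·v (v = (133349, 106416)):
  c_1 = 2*133349 + -1*106416 = 160282
  c_2 = 3*133349 + -1*106416 = 293631
Base-13 expansion of each c_i:
  c_1 = 160282 = 5·13^0 + 5·13^1 + 12·13^2 + 7·13^3 + 5·13^4
  c_2 = 293631 = 0·13^0 + 6·13^1 + 8·13^2 + 3·13^3 + 10·13^4
λ_0 = (5, 0)
λ_1 = (5, 6)
λ_2 = (12, 8)
λ_3 = (7, 3)
λ_4 = (5, 10)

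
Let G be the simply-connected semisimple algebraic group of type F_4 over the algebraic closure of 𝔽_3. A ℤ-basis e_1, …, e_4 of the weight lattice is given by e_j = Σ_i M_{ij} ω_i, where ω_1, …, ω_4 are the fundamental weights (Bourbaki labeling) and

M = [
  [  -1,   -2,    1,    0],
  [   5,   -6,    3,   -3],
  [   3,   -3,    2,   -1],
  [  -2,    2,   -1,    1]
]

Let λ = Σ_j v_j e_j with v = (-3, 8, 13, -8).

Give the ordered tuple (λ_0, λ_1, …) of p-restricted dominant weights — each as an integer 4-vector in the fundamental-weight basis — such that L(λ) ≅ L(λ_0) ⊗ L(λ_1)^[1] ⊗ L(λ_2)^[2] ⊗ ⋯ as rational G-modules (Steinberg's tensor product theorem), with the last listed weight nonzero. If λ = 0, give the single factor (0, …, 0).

Converting to the ω-basis (c_i = row i of M dotted with v = (-3, 8, 13, -8)):
  c_1 = (-1)·(-3) + (-2)·(8) + (1)·(13) + (0)·(-8) = 0
  c_2 = (5)·(-3) + (-6)·(8) + (3)·(13) + (-3)·(-8) = 0
  c_3 = (3)·(-3) + (-3)·(8) + (2)·(13) + (-1)·(-8) = 1
  c_4 = (-2)·(-3) + (2)·(8) + (-1)·(13) + (1)·(-8) = 1
Base-3 expansion of each c_i:
  c_1 = 0
  c_2 = 0
  c_3 = 1 = 1·3^0
  c_4 = 1 = 1·3^0
Factor λ_0 = (0, 0, 1, 1)

((0, 0, 1, 1),)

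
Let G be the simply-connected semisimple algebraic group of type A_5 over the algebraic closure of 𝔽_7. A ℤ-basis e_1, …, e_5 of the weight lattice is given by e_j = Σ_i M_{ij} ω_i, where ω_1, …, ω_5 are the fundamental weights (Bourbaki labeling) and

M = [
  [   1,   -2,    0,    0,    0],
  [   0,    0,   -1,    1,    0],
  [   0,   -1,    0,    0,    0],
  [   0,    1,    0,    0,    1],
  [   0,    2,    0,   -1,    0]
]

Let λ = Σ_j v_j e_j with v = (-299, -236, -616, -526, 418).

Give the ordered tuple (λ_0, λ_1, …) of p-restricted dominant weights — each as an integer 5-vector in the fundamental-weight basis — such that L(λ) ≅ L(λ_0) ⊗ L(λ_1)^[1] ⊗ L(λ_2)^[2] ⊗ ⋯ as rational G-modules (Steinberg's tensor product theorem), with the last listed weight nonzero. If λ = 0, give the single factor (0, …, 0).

Change of basis e → ω: c = M·v where v = (-299, -236, -616, -526, 418):
  c_1 = (1)·(-299) + (-2)·(-236) + (0)·(-616) + (0)·(-526) + (0)·(418) = 173
  c_2 = (0)·(-299) + (0)·(-236) + (-1)·(-616) + (1)·(-526) + (0)·(418) = 90
  c_3 = (0)·(-299) + (-1)·(-236) + (0)·(-616) + (0)·(-526) + (0)·(418) = 236
  c_4 = (0)·(-299) + (1)·(-236) + (0)·(-616) + (0)·(-526) + (1)·(418) = 182
  c_5 = (0)·(-299) + (2)·(-236) + (0)·(-616) + (-1)·(-526) + (0)·(418) = 54
Writing each c_i in base p = 7:
  c_1 = 173 = 5·7^0 + 3·7^1 + 3·7^2
  c_2 = 90 = 6·7^0 + 5·7^1 + 1·7^2
  c_3 = 236 = 5·7^0 + 5·7^1 + 4·7^2
  c_4 = 182 = 0·7^0 + 5·7^1 + 3·7^2
  c_5 = 54 = 5·7^0 + 0·7^1 + 1·7^2
λ_0 = (5, 6, 5, 0, 5)
λ_1 = (3, 5, 5, 5, 0)
λ_2 = (3, 1, 4, 3, 1)

((5, 6, 5, 0, 5), (3, 5, 5, 5, 0), (3, 1, 4, 3, 1))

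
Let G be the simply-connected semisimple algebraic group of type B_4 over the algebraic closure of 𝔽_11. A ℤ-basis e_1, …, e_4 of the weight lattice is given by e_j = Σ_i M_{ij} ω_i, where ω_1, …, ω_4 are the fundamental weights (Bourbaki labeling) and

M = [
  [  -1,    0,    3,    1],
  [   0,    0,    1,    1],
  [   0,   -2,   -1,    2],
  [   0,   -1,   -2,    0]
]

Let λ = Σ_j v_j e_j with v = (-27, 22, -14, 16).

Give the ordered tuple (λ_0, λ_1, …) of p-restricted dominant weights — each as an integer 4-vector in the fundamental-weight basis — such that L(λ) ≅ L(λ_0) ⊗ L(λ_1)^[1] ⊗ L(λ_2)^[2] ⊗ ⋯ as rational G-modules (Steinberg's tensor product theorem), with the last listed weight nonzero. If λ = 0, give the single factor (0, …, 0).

Compute c_i = Σ_j M_{ij} v_j with v = (-27, 22, -14, 16):
  c_1 = (-1)·(-27) + 0·22 + (3)·(-14) + 1·16 = 1
  c_2 = (0)·(-27) + 0·22 + (1)·(-14) + 1·16 = 2
  c_3 = (0)·(-27) + (-2)·(22) + (-1)·(-14) + 2·16 = 2
  c_4 = (0)·(-27) + (-1)·(22) + (-2)·(-14) + 0·16 = 6
Base-11 expansion of each c_i:
  c_1 = 1 = 1·11^0
  c_2 = 2 = 2·11^0
  c_3 = 2 = 2·11^0
  c_4 = 6 = 6·11^0
p-restricted factor λ_0 = (1, 2, 2, 6)

((1, 2, 2, 6),)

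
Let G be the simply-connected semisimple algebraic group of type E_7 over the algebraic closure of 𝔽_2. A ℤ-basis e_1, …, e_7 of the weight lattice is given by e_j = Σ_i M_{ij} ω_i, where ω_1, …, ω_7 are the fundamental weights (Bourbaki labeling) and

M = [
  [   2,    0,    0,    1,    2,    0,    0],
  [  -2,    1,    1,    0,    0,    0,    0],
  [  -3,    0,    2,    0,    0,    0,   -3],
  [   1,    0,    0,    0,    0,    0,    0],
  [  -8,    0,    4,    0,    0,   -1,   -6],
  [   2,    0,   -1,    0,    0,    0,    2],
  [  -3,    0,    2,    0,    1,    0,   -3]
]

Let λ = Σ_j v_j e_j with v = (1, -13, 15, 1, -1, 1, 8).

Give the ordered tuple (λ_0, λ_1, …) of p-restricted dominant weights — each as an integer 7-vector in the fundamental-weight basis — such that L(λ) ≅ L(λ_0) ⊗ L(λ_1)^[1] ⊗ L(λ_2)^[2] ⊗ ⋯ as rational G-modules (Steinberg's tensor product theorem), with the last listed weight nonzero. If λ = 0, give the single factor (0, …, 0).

((1, 0, 1, 1, 1, 1, 0), (0, 0, 1, 0, 1, 1, 1))

ω-coordinates c = M·v, v = (1, -13, 15, 1, -1, 1, 8):
  c_1 = 2·1 + (0)·(-13) + 0·15 + 1·1 + (2)·(-1) + 0·1 + 0·8 = 1
  c_2 = (-2)·(1) + (1)·(-13) + 1·15 + 0·1 + (0)·(-1) + 0·1 + 0·8 = 0
  c_3 = (-3)·(1) + (0)·(-13) + 2·15 + 0·1 + (0)·(-1) + 0·1 + (-3)·(8) = 3
  c_4 = 1·1 + (0)·(-13) + 0·15 + 0·1 + (0)·(-1) + 0·1 + 0·8 = 1
  c_5 = (-8)·(1) + (0)·(-13) + 4·15 + 0·1 + (0)·(-1) + (-1)·(1) + (-6)·(8) = 3
  c_6 = 2·1 + (0)·(-13) + (-1)·(15) + 0·1 + (0)·(-1) + 0·1 + 2·8 = 3
  c_7 = (-3)·(1) + (0)·(-13) + 2·15 + 0·1 + (1)·(-1) + 0·1 + (-3)·(8) = 2
Expand coordinatewise in base 2:
  c_1 = 1 = 1·2^0
  c_2 = 0
  c_3 = 3 = 1·2^0 + 1·2^1
  c_4 = 1 = 1·2^0
  c_5 = 3 = 1·2^0 + 1·2^1
  c_6 = 3 = 1·2^0 + 1·2^1
  c_7 = 2 = 0·2^0 + 1·2^1
p-restricted factor λ_0 = (1, 0, 1, 1, 1, 1, 0)
p-restricted factor λ_1 = (0, 0, 1, 0, 1, 1, 1)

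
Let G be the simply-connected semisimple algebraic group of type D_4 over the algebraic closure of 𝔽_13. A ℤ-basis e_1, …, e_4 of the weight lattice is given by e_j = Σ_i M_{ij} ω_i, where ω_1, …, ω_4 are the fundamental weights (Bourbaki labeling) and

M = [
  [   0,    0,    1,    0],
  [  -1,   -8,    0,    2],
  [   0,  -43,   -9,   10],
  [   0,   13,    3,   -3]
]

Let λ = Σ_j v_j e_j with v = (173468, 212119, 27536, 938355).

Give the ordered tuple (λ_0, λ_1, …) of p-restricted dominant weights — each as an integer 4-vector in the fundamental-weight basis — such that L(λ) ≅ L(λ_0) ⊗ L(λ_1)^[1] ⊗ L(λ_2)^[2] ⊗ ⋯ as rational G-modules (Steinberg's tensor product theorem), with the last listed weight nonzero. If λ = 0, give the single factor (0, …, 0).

((2, 11, 10, 0), (12, 2, 5, 6), (6, 11, 8, 5), (12, 2, 6, 11))

ω-coordinates c = M·v, v = (173468, 212119, 27536, 938355):
  c_1 = 0·173468 + 0·212119 + 1·27536 + 0·938355 = 27536
  c_2 = (-1)·(173468) + (-8)·(212119) + 0·27536 + 2·938355 = 6290
  c_3 = 0·173468 + (-43)·(212119) + (-9)·(27536) + 10·938355 = 14609
  c_4 = 0·173468 + 13·212119 + 3·27536 + (-3)·(938355) = 25090
p = 13; digits c_i = Σ_j d_{ij}·13^j, 0 ≤ d_{ij} < 13:
  c_1 = 27536 = 2·13^0 + 12·13^1 + 6·13^2 + 12·13^3
  c_2 = 6290 = 11·13^0 + 2·13^1 + 11·13^2 + 2·13^3
  c_3 = 14609 = 10·13^0 + 5·13^1 + 8·13^2 + 6·13^3
  c_4 = 25090 = 0·13^0 + 6·13^1 + 5·13^2 + 11·13^3
Factor λ_0 = (2, 11, 10, 0)
Factor λ_1 = (12, 2, 5, 6)
Factor λ_2 = (6, 11, 8, 5)
Factor λ_3 = (12, 2, 6, 11)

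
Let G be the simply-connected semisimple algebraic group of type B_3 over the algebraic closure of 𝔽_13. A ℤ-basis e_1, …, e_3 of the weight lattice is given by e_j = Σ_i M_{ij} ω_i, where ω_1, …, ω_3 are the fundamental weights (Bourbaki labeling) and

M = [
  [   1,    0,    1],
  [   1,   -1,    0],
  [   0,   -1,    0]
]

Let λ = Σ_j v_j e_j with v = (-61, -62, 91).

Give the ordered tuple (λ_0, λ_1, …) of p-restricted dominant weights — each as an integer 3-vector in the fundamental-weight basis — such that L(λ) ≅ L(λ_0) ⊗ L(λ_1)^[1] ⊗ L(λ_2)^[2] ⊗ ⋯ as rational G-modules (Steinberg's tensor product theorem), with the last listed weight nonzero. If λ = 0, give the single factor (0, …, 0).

((4, 1, 10), (2, 0, 4))

In the fundamental-weight basis, λ has coordinates c = M·v (v = (-61, -62, 91)):
  c_1 = 1*-61 + 0*-62 + 1*91 = 30
  c_2 = 1*-61 + -1*-62 + 0*91 = 1
  c_3 = 0*-61 + -1*-62 + 0*91 = 62
Base-13 expansion of each c_i:
  c_1 = 30 = 4·13^0 + 2·13^1
  c_2 = 1 = 1·13^0
  c_3 = 62 = 10·13^0 + 4·13^1
p-restricted factor λ_0 = (4, 1, 10)
p-restricted factor λ_1 = (2, 0, 4)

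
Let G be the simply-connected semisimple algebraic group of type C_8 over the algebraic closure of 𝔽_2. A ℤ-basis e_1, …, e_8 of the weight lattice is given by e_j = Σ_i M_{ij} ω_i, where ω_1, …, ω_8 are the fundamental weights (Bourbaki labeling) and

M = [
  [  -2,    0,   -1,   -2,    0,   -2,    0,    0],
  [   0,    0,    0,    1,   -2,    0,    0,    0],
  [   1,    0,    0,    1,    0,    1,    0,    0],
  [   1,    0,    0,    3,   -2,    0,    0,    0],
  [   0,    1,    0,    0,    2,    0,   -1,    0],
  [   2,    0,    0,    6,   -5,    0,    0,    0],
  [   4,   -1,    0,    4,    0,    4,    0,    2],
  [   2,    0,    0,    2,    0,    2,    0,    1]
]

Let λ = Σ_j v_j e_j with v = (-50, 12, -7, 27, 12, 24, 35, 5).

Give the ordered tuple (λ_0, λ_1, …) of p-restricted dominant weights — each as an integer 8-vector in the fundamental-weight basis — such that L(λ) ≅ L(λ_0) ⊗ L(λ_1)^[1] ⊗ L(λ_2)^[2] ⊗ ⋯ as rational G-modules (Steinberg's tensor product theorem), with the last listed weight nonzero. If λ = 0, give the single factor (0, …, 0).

In the fundamental-weight basis, λ has coordinates c = M·v (v = (-50, 12, -7, 27, 12, 24, 35, 5)):
  c_1 = (-2)·(-50) + (0)·(12) + (-1)·(-7) + (-2)·(27) + (0)·(12) + (-2)·(24) + (0)·(35) + (0)·(5) = 5
  c_2 = (0)·(-50) + (0)·(12) + (0)·(-7) + (1)·(27) + (-2)·(12) + (0)·(24) + (0)·(35) + (0)·(5) = 3
  c_3 = (1)·(-50) + (0)·(12) + (0)·(-7) + (1)·(27) + (0)·(12) + (1)·(24) + (0)·(35) + (0)·(5) = 1
  c_4 = (1)·(-50) + (0)·(12) + (0)·(-7) + (3)·(27) + (-2)·(12) + (0)·(24) + (0)·(35) + (0)·(5) = 7
  c_5 = (0)·(-50) + (1)·(12) + (0)·(-7) + (0)·(27) + (2)·(12) + (0)·(24) + (-1)·(35) + (0)·(5) = 1
  c_6 = (2)·(-50) + (0)·(12) + (0)·(-7) + (6)·(27) + (-5)·(12) + (0)·(24) + (0)·(35) + (0)·(5) = 2
  c_7 = (4)·(-50) + (-1)·(12) + (0)·(-7) + (4)·(27) + (0)·(12) + (4)·(24) + (0)·(35) + (2)·(5) = 2
  c_8 = (2)·(-50) + (0)·(12) + (0)·(-7) + (2)·(27) + (0)·(12) + (2)·(24) + (0)·(35) + (1)·(5) = 7
Writing each c_i in base p = 2:
  c_1 = 5 = 1·2^0 + 0·2^1 + 1·2^2
  c_2 = 3 = 1·2^0 + 1·2^1
  c_3 = 1 = 1·2^0
  c_4 = 7 = 1·2^0 + 1·2^1 + 1·2^2
  c_5 = 1 = 1·2^0
  c_6 = 2 = 0·2^0 + 1·2^1
  c_7 = 2 = 0·2^0 + 1·2^1
  c_8 = 7 = 1·2^0 + 1·2^1 + 1·2^2
Factor λ_0 = (1, 1, 1, 1, 1, 0, 0, 1)
Factor λ_1 = (0, 1, 0, 1, 0, 1, 1, 1)
Factor λ_2 = (1, 0, 0, 1, 0, 0, 0, 1)

((1, 1, 1, 1, 1, 0, 0, 1), (0, 1, 0, 1, 0, 1, 1, 1), (1, 0, 0, 1, 0, 0, 0, 1))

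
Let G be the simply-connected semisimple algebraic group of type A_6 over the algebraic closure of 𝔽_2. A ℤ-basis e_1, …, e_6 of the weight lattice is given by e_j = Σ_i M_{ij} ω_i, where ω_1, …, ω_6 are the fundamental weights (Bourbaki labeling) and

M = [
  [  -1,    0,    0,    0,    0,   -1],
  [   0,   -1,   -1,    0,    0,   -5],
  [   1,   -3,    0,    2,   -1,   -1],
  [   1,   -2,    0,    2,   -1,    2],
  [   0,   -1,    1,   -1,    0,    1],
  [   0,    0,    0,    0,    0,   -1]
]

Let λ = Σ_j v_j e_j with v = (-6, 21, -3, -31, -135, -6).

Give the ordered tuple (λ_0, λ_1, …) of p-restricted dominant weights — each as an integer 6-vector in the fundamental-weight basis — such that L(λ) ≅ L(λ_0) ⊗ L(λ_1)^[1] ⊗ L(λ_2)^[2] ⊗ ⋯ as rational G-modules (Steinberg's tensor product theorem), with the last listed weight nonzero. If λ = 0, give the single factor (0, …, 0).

((0, 0, 0, 1, 1, 0), (0, 0, 1, 0, 0, 1), (1, 1, 0, 1, 0, 1), (1, 1, 1, 1, 0, 0))

Converting to the ω-basis (c_i = row i of M dotted with v = (-6, 21, -3, -31, -135, -6)):
  c_1 = (-1)·(-6) + 0·21 + (0)·(-3) + (0)·(-31) + (0)·(-135) + (-1)·(-6) = 12
  c_2 = (0)·(-6) + (-1)·(21) + (-1)·(-3) + (0)·(-31) + (0)·(-135) + (-5)·(-6) = 12
  c_3 = (1)·(-6) + (-3)·(21) + (0)·(-3) + (2)·(-31) + (-1)·(-135) + (-1)·(-6) = 10
  c_4 = (1)·(-6) + (-2)·(21) + (0)·(-3) + (2)·(-31) + (-1)·(-135) + (2)·(-6) = 13
  c_5 = (0)·(-6) + (-1)·(21) + (1)·(-3) + (-1)·(-31) + (0)·(-135) + (1)·(-6) = 1
  c_6 = (0)·(-6) + 0·21 + (0)·(-3) + (0)·(-31) + (0)·(-135) + (-1)·(-6) = 6
p = 2; digits c_i = Σ_j d_{ij}·2^j, 0 ≤ d_{ij} < 2:
  c_1 = 12 = 0·2^0 + 0·2^1 + 1·2^2 + 1·2^3
  c_2 = 12 = 0·2^0 + 0·2^1 + 1·2^2 + 1·2^3
  c_3 = 10 = 0·2^0 + 1·2^1 + 0·2^2 + 1·2^3
  c_4 = 13 = 1·2^0 + 0·2^1 + 1·2^2 + 1·2^3
  c_5 = 1 = 1·2^0
  c_6 = 6 = 0·2^0 + 1·2^1 + 1·2^2
p-restricted factor λ_0 = (0, 0, 0, 1, 1, 0)
p-restricted factor λ_1 = (0, 0, 1, 0, 0, 1)
p-restricted factor λ_2 = (1, 1, 0, 1, 0, 1)
p-restricted factor λ_3 = (1, 1, 1, 1, 0, 0)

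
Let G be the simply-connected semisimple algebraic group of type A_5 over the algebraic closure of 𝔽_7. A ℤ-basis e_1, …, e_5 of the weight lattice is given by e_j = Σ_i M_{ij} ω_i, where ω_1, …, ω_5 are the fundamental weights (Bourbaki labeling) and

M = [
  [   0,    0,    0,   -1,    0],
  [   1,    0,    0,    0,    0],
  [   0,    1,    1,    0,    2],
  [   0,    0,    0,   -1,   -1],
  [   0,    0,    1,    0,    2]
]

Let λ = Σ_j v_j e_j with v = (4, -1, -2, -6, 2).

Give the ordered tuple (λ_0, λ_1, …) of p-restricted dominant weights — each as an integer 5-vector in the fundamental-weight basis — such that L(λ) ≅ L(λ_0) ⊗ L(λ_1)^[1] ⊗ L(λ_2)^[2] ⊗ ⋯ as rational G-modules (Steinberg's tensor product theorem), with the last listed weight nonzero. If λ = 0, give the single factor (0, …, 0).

ω-coordinates c = M·v, v = (4, -1, -2, -6, 2):
  c_1 = 0·4 + (0)·(-1) + (0)·(-2) + (-1)·(-6) + 0·2 = 6
  c_2 = 1·4 + (0)·(-1) + (0)·(-2) + (0)·(-6) + 0·2 = 4
  c_3 = 0·4 + (1)·(-1) + (1)·(-2) + (0)·(-6) + 2·2 = 1
  c_4 = 0·4 + (0)·(-1) + (0)·(-2) + (-1)·(-6) + (-1)·(2) = 4
  c_5 = 0·4 + (0)·(-1) + (1)·(-2) + (0)·(-6) + 2·2 = 2
Base-7 expansion of each c_i:
  c_1 = 6 = 6·7^0
  c_2 = 4 = 4·7^0
  c_3 = 1 = 1·7^0
  c_4 = 4 = 4·7^0
  c_5 = 2 = 2·7^0
p-restricted factor λ_0 = (6, 4, 1, 4, 2)

((6, 4, 1, 4, 2),)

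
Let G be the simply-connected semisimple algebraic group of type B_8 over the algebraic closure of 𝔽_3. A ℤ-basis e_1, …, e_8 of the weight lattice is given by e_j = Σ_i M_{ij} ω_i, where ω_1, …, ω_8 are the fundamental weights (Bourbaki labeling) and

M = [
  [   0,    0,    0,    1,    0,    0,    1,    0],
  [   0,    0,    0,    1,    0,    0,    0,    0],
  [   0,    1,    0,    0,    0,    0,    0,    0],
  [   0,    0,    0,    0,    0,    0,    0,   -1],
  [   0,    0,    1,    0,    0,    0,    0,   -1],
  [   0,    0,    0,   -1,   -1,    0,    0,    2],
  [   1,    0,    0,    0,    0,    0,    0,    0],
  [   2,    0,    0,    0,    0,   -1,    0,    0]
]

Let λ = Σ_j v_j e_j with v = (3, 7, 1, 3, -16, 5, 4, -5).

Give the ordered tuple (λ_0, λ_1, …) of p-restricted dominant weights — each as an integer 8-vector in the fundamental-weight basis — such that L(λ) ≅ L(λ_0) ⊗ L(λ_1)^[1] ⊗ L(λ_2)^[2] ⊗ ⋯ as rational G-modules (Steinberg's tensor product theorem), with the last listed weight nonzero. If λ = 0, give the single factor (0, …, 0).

Change of basis e → ω: c = M·v where v = (3, 7, 1, 3, -16, 5, 4, -5):
  c_1 = 0*3 + 0*7 + 0*1 + 1*3 + 0*-16 + 0*5 + 1*4 + 0*-5 = 7
  c_2 = 0*3 + 0*7 + 0*1 + 1*3 + 0*-16 + 0*5 + 0*4 + 0*-5 = 3
  c_3 = 0*3 + 1*7 + 0*1 + 0*3 + 0*-16 + 0*5 + 0*4 + 0*-5 = 7
  c_4 = 0*3 + 0*7 + 0*1 + 0*3 + 0*-16 + 0*5 + 0*4 + -1*-5 = 5
  c_5 = 0*3 + 0*7 + 1*1 + 0*3 + 0*-16 + 0*5 + 0*4 + -1*-5 = 6
  c_6 = 0*3 + 0*7 + 0*1 + -1*3 + -1*-16 + 0*5 + 0*4 + 2*-5 = 3
  c_7 = 1*3 + 0*7 + 0*1 + 0*3 + 0*-16 + 0*5 + 0*4 + 0*-5 = 3
  c_8 = 2*3 + 0*7 + 0*1 + 0*3 + 0*-16 + -1*5 + 0*4 + 0*-5 = 1
p = 3; digits c_i = Σ_j d_{ij}·3^j, 0 ≤ d_{ij} < 3:
  c_1 = 7 = 1·3^0 + 2·3^1
  c_2 = 3 = 0·3^0 + 1·3^1
  c_3 = 7 = 1·3^0 + 2·3^1
  c_4 = 5 = 2·3^0 + 1·3^1
  c_5 = 6 = 0·3^0 + 2·3^1
  c_6 = 3 = 0·3^0 + 1·3^1
  c_7 = 3 = 0·3^0 + 1·3^1
  c_8 = 1 = 1·3^0
Factor λ_0 = (1, 0, 1, 2, 0, 0, 0, 1)
Factor λ_1 = (2, 1, 2, 1, 2, 1, 1, 0)

((1, 0, 1, 2, 0, 0, 0, 1), (2, 1, 2, 1, 2, 1, 1, 0))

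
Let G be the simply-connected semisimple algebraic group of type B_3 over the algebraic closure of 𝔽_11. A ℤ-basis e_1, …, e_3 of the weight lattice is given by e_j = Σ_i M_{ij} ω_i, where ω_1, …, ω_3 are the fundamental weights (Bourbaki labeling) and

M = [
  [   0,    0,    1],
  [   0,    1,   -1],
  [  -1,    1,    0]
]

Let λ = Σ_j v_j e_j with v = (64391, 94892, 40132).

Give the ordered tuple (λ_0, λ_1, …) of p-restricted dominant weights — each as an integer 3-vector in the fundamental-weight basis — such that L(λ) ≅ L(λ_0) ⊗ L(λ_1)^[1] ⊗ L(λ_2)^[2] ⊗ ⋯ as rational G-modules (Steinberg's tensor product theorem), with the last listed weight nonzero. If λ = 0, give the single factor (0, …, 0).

((4, 2, 9), (7, 6, 0), (1, 1, 10), (8, 8, 0), (2, 3, 2))

In the fundamental-weight basis, λ has coordinates c = M·v (v = (64391, 94892, 40132)):
  c_1 = (0)·(64391) + (0)·(94892) + (1)·(40132) = 40132
  c_2 = (0)·(64391) + (1)·(94892) + (-1)·(40132) = 54760
  c_3 = (-1)·(64391) + (1)·(94892) + (0)·(40132) = 30501
Writing each c_i in base p = 11:
  c_1 = 40132 = 4·11^0 + 7·11^1 + 1·11^2 + 8·11^3 + 2·11^4
  c_2 = 54760 = 2·11^0 + 6·11^1 + 1·11^2 + 8·11^3 + 3·11^4
  c_3 = 30501 = 9·11^0 + 0·11^1 + 10·11^2 + 0·11^3 + 2·11^4
p-restricted factor λ_0 = (4, 2, 9)
p-restricted factor λ_1 = (7, 6, 0)
p-restricted factor λ_2 = (1, 1, 10)
p-restricted factor λ_3 = (8, 8, 0)
p-restricted factor λ_4 = (2, 3, 2)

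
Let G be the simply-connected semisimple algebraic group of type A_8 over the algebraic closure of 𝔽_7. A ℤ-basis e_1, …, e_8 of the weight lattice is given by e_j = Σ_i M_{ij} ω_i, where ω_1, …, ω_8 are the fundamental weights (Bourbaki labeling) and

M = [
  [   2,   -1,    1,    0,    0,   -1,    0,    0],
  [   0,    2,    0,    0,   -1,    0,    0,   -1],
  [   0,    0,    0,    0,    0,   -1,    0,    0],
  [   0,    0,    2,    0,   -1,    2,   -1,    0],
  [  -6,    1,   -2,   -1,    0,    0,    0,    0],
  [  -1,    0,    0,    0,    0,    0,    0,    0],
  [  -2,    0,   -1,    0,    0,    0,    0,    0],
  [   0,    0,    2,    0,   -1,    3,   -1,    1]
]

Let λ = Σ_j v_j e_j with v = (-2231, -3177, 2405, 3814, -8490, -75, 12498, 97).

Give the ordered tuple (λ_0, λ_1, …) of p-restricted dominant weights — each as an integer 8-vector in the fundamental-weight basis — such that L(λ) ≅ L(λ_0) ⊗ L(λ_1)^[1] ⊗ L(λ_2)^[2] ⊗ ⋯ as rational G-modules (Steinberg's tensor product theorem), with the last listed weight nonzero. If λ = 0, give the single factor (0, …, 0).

Converting to the ω-basis (c_i = row i of M dotted with v = (-2231, -3177, 2405, 3814, -8490, -75, 12498, 97)):
  c_1 = 2*-2231 + -1*-3177 + 1*2405 + 0*3814 + 0*-8490 + -1*-75 + 0*12498 + 0*97 = 1195
  c_2 = 0*-2231 + 2*-3177 + 0*2405 + 0*3814 + -1*-8490 + 0*-75 + 0*12498 + -1*97 = 2039
  c_3 = 0*-2231 + 0*-3177 + 0*2405 + 0*3814 + 0*-8490 + -1*-75 + 0*12498 + 0*97 = 75
  c_4 = 0*-2231 + 0*-3177 + 2*2405 + 0*3814 + -1*-8490 + 2*-75 + -1*12498 + 0*97 = 652
  c_5 = -6*-2231 + 1*-3177 + -2*2405 + -1*3814 + 0*-8490 + 0*-75 + 0*12498 + 0*97 = 1585
  c_6 = -1*-2231 + 0*-3177 + 0*2405 + 0*3814 + 0*-8490 + 0*-75 + 0*12498 + 0*97 = 2231
  c_7 = -2*-2231 + 0*-3177 + -1*2405 + 0*3814 + 0*-8490 + 0*-75 + 0*12498 + 0*97 = 2057
  c_8 = 0*-2231 + 0*-3177 + 2*2405 + 0*3814 + -1*-8490 + 3*-75 + -1*12498 + 1*97 = 674
Expand coordinatewise in base 7:
  c_1 = 1195 = 5·7^0 + 2·7^1 + 3·7^2 + 3·7^3
  c_2 = 2039 = 2·7^0 + 4·7^1 + 6·7^2 + 5·7^3
  c_3 = 75 = 5·7^0 + 3·7^1 + 1·7^2
  c_4 = 652 = 1·7^0 + 2·7^1 + 6·7^2 + 1·7^3
  c_5 = 1585 = 3·7^0 + 2·7^1 + 4·7^2 + 4·7^3
  c_6 = 2231 = 5·7^0 + 3·7^1 + 3·7^2 + 6·7^3
  c_7 = 2057 = 6·7^0 + 6·7^1 + 6·7^2 + 5·7^3
  c_8 = 674 = 2·7^0 + 5·7^1 + 6·7^2 + 1·7^3
λ_0 = (5, 2, 5, 1, 3, 5, 6, 2)
λ_1 = (2, 4, 3, 2, 2, 3, 6, 5)
λ_2 = (3, 6, 1, 6, 4, 3, 6, 6)
λ_3 = (3, 5, 0, 1, 4, 6, 5, 1)

((5, 2, 5, 1, 3, 5, 6, 2), (2, 4, 3, 2, 2, 3, 6, 5), (3, 6, 1, 6, 4, 3, 6, 6), (3, 5, 0, 1, 4, 6, 5, 1))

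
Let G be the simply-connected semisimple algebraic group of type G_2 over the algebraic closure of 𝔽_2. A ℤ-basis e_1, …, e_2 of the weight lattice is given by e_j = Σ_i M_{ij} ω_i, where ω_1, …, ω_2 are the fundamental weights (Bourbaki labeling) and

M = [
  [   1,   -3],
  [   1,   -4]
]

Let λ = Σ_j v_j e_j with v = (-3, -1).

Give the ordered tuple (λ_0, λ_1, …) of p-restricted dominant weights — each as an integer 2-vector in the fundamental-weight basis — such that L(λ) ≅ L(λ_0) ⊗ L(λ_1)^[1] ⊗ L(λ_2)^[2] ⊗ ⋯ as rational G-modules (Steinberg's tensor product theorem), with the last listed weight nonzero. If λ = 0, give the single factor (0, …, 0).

Change of basis e → ω: c = M·v where v = (-3, -1):
  c_1 = 1*-3 + -3*-1 = 0
  c_2 = 1*-3 + -4*-1 = 1
p = 2; digits c_i = Σ_j d_{ij}·2^j, 0 ≤ d_{ij} < 2:
  c_1 = 0
  c_2 = 1 = 1·2^0
p-restricted factor λ_0 = (0, 1)

((0, 1),)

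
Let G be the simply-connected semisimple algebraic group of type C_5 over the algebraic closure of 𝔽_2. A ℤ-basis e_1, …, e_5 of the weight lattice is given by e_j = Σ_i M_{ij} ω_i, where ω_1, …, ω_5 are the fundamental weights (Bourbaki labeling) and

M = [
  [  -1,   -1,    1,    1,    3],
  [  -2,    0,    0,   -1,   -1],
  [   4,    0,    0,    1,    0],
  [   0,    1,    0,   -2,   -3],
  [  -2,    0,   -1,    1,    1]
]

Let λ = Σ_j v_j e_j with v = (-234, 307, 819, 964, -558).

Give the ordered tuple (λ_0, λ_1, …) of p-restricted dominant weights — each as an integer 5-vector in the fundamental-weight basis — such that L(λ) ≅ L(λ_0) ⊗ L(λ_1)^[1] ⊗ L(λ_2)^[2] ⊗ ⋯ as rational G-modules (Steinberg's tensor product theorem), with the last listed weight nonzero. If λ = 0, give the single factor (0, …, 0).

((0, 0, 0, 1, 1), (0, 1, 0, 0, 1), (1, 1, 1, 1, 1), (0, 1, 1, 0, 0), (0, 1, 1, 1, 1), (1, 1, 0, 1, 1))

In the fundamental-weight basis, λ has coordinates c = M·v (v = (-234, 307, 819, 964, -558)):
  c_1 = (-1)·(-234) + (-1)·(307) + 1·819 + 1·964 + (3)·(-558) = 36
  c_2 = (-2)·(-234) + 0·307 + 0·819 + (-1)·(964) + (-1)·(-558) = 62
  c_3 = (4)·(-234) + 0·307 + 0·819 + 1·964 + (0)·(-558) = 28
  c_4 = (0)·(-234) + 1·307 + 0·819 + (-2)·(964) + (-3)·(-558) = 53
  c_5 = (-2)·(-234) + 0·307 + (-1)·(819) + 1·964 + (1)·(-558) = 55
Base-2 expansion of each c_i:
  c_1 = 36 = 0·2^0 + 0·2^1 + 1·2^2 + 0·2^3 + 0·2^4 + 1·2^5
  c_2 = 62 = 0·2^0 + 1·2^1 + 1·2^2 + 1·2^3 + 1·2^4 + 1·2^5
  c_3 = 28 = 0·2^0 + 0·2^1 + 1·2^2 + 1·2^3 + 1·2^4
  c_4 = 53 = 1·2^0 + 0·2^1 + 1·2^2 + 0·2^3 + 1·2^4 + 1·2^5
  c_5 = 55 = 1·2^0 + 1·2^1 + 1·2^2 + 0·2^3 + 1·2^4 + 1·2^5
Factor λ_0 = (0, 0, 0, 1, 1)
Factor λ_1 = (0, 1, 0, 0, 1)
Factor λ_2 = (1, 1, 1, 1, 1)
Factor λ_3 = (0, 1, 1, 0, 0)
Factor λ_4 = (0, 1, 1, 1, 1)
Factor λ_5 = (1, 1, 0, 1, 1)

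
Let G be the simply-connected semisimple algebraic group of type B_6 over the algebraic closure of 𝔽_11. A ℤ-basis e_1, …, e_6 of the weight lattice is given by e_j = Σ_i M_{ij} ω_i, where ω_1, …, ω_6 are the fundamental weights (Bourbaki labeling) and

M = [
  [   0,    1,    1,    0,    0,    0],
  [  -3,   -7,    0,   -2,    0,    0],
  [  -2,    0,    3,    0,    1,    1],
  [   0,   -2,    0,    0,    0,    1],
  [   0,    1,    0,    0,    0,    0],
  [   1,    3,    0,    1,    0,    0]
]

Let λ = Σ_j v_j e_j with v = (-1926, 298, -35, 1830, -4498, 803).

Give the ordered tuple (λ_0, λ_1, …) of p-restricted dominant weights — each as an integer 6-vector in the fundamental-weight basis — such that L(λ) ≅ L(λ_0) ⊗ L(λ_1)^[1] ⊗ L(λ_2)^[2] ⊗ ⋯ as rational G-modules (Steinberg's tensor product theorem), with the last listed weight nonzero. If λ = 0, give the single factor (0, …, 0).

Compute c_i = Σ_j M_{ij} v_j with v = (-1926, 298, -35, 1830, -4498, 803):
  c_1 = (0)·(-1926) + (1)·(298) + (1)·(-35) + (0)·(1830) + (0)·(-4498) + (0)·(803) = 263
  c_2 = (-3)·(-1926) + (-7)·(298) + (0)·(-35) + (-2)·(1830) + (0)·(-4498) + (0)·(803) = 32
  c_3 = (-2)·(-1926) + (0)·(298) + (3)·(-35) + (0)·(1830) + (1)·(-4498) + (1)·(803) = 52
  c_4 = (0)·(-1926) + (-2)·(298) + (0)·(-35) + (0)·(1830) + (0)·(-4498) + (1)·(803) = 207
  c_5 = (0)·(-1926) + (1)·(298) + (0)·(-35) + (0)·(1830) + (0)·(-4498) + (0)·(803) = 298
  c_6 = (1)·(-1926) + (3)·(298) + (0)·(-35) + (1)·(1830) + (0)·(-4498) + (0)·(803) = 798
p = 11; digits c_i = Σ_j d_{ij}·11^j, 0 ≤ d_{ij} < 11:
  c_1 = 263 = 10·11^0 + 1·11^1 + 2·11^2
  c_2 = 32 = 10·11^0 + 2·11^1
  c_3 = 52 = 8·11^0 + 4·11^1
  c_4 = 207 = 9·11^0 + 7·11^1 + 1·11^2
  c_5 = 298 = 1·11^0 + 5·11^1 + 2·11^2
  c_6 = 798 = 6·11^0 + 6·11^1 + 6·11^2
λ_0 = (10, 10, 8, 9, 1, 6)
λ_1 = (1, 2, 4, 7, 5, 6)
λ_2 = (2, 0, 0, 1, 2, 6)

((10, 10, 8, 9, 1, 6), (1, 2, 4, 7, 5, 6), (2, 0, 0, 1, 2, 6))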